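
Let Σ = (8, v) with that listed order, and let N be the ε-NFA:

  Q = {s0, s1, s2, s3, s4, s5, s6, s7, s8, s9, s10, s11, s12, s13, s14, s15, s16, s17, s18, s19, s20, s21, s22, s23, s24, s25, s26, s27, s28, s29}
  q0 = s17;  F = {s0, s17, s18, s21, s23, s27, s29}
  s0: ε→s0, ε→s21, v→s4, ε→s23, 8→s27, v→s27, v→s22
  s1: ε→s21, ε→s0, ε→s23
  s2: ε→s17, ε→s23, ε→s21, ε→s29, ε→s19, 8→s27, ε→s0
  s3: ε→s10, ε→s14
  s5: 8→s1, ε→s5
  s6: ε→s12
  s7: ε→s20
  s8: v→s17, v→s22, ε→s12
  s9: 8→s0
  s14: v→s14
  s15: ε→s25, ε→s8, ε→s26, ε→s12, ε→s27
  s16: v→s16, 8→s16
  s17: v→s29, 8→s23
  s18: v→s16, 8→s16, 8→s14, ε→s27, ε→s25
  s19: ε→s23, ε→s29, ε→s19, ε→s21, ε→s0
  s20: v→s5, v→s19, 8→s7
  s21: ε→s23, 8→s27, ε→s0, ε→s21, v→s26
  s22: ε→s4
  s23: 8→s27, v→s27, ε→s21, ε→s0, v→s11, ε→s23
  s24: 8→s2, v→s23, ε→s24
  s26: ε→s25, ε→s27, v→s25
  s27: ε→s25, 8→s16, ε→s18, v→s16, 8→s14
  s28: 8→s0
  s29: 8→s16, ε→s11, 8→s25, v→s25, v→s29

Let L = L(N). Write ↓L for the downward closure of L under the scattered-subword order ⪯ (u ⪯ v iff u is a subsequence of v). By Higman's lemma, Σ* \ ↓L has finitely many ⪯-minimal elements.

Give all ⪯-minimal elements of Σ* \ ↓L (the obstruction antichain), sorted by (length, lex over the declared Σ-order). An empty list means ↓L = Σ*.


|Q|=30, |F|=7, |δ|=79 (43 ε).
min D↑ (5 st, q0=0, F={4}): 0:8→1,v→2 1:8→3,v→3 2:8→4,v→2 3:8→4,v→4 4:8→4,v→4.
'v8': N↓-sim [14, 10, 3] end={s14,s16,s25} ∉↓L; 2/2 del acc.
'888': run [14, 12, 5, 2] end={s14,s16} — reject; 3/3 del acc.
'88v': |S_i|=[14, 12, 5, 2] end={s14,s16} ∉↓L; 3/3 del acc.
'8vv': run [14, 12, 9, 3] end={s14,s16,s25} ∉↓L; 3/3 deletions ∈↓L.
4 obstructions.

min(Σ*\↓L) = [v8, 888, 88v, 8vv].


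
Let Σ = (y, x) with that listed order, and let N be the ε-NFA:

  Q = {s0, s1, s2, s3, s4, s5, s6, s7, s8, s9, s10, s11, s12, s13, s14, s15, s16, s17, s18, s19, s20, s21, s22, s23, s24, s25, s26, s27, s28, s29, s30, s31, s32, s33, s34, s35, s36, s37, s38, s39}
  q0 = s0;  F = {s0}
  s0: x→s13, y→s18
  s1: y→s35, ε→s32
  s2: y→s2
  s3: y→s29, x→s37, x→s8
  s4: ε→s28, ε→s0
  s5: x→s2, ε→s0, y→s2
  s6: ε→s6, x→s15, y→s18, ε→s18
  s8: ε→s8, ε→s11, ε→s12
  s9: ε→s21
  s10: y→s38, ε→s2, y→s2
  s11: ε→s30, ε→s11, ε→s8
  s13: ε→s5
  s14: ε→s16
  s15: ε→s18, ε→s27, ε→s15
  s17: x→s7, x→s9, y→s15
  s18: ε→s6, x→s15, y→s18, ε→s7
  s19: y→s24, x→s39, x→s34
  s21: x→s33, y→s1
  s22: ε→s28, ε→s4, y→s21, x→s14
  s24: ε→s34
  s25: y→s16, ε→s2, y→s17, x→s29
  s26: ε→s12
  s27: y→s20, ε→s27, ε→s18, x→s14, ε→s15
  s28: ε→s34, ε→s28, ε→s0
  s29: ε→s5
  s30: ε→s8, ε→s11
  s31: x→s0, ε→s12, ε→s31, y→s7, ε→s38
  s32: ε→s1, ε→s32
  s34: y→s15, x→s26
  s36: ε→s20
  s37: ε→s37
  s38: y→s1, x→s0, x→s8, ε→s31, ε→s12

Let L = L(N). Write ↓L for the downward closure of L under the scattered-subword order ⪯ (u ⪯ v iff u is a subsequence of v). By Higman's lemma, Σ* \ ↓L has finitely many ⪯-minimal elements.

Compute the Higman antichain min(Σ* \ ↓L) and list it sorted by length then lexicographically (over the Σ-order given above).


A = [y].

|Q|=40, |F|=1, |δ|=81 (44 ε).
min D↑ (2 st, q0=0, F={1}): 0:y→1,x→0 1:y→1,x→1.
'y': |S_i|=[12, 9] end={s14,s15,s16,s18,s2,s20,s27,s6,s7} ∉↓L; 1/1 deletions ∈↓L.
1 obstructions.


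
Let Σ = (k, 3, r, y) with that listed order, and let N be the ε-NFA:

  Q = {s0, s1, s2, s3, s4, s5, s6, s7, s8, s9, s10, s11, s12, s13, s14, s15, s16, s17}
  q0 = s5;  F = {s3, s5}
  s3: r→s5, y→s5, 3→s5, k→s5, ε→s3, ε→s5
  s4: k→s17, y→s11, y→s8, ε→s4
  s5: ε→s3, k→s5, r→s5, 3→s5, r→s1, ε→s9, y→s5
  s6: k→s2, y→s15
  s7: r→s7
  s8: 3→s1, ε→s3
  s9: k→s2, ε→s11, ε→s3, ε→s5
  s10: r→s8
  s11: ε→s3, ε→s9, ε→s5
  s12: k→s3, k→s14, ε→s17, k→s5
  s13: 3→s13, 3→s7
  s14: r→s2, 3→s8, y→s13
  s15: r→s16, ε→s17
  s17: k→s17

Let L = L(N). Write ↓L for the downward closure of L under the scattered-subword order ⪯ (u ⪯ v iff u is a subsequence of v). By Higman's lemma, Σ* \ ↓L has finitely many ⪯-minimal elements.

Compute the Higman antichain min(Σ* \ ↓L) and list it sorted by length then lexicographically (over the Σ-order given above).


min(Σ*\↓L) = [].

|Q|=18, |F|=2, |δ|=42 (14 ε).
min D↑ (1 st, q0=0, F={}): 0:k→0,3→0,r→0,y→0 (ε-aug+det+¬).
L(D↑) = ∅ ⇒ ↓L = Σ*.


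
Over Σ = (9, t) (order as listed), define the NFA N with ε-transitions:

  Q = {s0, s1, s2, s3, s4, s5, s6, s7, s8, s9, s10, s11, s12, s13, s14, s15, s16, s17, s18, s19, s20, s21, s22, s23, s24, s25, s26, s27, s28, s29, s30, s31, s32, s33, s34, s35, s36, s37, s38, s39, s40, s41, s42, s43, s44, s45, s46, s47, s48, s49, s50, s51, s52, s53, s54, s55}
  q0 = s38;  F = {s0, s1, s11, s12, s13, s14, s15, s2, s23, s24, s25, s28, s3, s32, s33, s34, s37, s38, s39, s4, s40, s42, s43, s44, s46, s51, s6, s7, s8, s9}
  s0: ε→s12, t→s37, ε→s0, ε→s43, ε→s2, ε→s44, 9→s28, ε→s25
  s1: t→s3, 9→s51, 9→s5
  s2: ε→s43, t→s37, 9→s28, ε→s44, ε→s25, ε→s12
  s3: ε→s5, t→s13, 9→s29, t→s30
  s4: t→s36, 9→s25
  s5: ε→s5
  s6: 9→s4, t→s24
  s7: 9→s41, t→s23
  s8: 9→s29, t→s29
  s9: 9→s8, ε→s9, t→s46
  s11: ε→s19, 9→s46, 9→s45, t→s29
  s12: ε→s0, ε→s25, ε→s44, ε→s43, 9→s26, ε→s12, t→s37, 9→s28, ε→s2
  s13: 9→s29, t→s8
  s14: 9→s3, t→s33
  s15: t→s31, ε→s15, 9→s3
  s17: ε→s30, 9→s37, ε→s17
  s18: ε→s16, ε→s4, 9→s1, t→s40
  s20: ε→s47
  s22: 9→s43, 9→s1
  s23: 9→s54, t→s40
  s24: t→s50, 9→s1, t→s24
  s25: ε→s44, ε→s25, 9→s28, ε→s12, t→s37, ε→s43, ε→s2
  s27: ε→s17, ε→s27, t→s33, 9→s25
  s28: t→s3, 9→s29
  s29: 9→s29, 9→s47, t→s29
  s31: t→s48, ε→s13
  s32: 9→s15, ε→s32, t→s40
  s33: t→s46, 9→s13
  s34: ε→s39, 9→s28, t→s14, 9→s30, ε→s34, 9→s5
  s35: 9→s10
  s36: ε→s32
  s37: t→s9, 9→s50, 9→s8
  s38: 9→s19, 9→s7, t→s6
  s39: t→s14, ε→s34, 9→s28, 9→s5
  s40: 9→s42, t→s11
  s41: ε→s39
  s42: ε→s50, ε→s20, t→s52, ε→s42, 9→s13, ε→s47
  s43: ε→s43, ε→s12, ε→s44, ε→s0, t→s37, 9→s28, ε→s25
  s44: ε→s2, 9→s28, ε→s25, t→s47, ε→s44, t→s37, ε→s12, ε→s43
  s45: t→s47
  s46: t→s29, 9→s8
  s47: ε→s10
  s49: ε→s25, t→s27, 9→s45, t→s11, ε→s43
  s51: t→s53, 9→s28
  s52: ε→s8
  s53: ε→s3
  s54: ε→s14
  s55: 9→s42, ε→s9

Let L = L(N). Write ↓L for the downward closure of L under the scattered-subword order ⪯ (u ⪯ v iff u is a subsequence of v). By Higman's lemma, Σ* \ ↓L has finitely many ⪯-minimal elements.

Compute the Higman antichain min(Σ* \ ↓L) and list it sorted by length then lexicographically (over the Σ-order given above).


Antichain: [9999, 9tttt, tt9t9, t99t9t].

|Q|=56, |F|=30, |δ|=149 (61 ε).
min D↑ (25 st, q0=0, F={13}): 0:9→1,t→2 1:9→3,t→4 2:9→5,t→6 3:9→7,t→8 4:9→8,t→9 5:9→10,t→11 6:9→12,t→6 7:9→13,t→14 8:9→14,t→15 9:9→16,t→17 10:9→7,t→18 11:9→19,t→9 12:9→20,t→14 13:9→13,t→13 14:9→13,t→21 15:9→21,t→22 16:9→21,t→23 17:9→22,t→13 18:9→23,t→24 19:9→14,t→21 20:9→7,t→14 21:9→13,t→23 22:9→23,t→13 23:9→13,t→13 24:9→23,t→22 [Hopcroft].
'9999': |S_i|=[47, 44, 35, 11, 3] end={s10,s29,s47} — reject; 4/4 deletions ∈↓L.
'9tttt': run [47, 44, 29, 19, 10, 3] end={s10,s29,s47} rej; 5/5 del acc.
'tt9t9': run [47, 42, 30, 21, 12, 3] end={s10,s29,s47} ∉↓L; 5/5 del acc.
't99t9t': N↓-sim [47, 42, 39, 29, 16, 5, 3] end={s10,s29,s47} ∉↓L; 6/6 del acc.
4 obstructions.


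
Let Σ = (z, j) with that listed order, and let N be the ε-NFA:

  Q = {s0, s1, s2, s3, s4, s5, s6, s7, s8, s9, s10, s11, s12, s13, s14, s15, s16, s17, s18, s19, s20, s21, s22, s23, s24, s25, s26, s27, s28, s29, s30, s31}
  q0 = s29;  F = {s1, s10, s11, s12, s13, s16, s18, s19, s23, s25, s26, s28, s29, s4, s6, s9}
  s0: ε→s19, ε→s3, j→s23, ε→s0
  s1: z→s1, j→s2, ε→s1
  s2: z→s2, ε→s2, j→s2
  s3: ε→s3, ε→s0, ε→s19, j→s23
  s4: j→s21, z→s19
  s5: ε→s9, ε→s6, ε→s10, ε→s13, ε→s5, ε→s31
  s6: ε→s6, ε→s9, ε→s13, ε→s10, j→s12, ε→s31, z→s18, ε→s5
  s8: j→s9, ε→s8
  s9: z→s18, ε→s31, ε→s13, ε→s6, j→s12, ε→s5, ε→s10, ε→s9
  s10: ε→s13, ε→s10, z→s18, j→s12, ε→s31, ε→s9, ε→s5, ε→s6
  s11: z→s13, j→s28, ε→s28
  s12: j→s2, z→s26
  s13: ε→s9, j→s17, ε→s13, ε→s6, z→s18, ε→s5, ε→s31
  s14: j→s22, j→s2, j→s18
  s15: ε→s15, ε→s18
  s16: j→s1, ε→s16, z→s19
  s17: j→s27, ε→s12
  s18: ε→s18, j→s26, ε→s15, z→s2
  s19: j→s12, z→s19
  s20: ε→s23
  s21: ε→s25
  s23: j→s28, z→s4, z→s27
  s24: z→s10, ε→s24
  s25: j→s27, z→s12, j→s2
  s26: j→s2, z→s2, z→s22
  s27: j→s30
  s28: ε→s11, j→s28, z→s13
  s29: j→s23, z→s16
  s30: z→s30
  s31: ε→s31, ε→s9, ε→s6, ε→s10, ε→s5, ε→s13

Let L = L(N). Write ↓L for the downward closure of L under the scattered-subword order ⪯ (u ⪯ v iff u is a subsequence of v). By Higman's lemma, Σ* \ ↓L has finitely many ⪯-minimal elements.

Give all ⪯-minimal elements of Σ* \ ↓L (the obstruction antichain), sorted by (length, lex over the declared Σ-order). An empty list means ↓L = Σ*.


|Q|=32, |F|=16, |δ|=102 (55 ε).
min D↑ (13 st, q0=0, F={8}): 0:z→1,j→2 1:z→3,j→4 2:z→5,j→6 3:z→3,j→7 4:z→4,j→8 5:z→3,j→9 6:z→10,j→6 7:z→11,j→8 8:z→8,j→8 9:z→7,j→8 10:z→12,j→7 11:z→8,j→8 12:z→8,j→11.
'zjj': N↓-sim [25, 21, 10, 3] end={s2,s27,s30} rej; 3/3 deletions ∈↓L.
'zzjzz': N↓-sim [25, 21, 9, 4, 3, 2] end={s2,s22} rej; 5/5 del acc.
'jjzzz': run [25, 23, 19, 15, 6, 3] end={s2,s22,s30} rej; 5/5 deletions ∈↓L.
3 words, ⪯-incomp.

Antichain: [zjj, zzjzz, jjzzz].


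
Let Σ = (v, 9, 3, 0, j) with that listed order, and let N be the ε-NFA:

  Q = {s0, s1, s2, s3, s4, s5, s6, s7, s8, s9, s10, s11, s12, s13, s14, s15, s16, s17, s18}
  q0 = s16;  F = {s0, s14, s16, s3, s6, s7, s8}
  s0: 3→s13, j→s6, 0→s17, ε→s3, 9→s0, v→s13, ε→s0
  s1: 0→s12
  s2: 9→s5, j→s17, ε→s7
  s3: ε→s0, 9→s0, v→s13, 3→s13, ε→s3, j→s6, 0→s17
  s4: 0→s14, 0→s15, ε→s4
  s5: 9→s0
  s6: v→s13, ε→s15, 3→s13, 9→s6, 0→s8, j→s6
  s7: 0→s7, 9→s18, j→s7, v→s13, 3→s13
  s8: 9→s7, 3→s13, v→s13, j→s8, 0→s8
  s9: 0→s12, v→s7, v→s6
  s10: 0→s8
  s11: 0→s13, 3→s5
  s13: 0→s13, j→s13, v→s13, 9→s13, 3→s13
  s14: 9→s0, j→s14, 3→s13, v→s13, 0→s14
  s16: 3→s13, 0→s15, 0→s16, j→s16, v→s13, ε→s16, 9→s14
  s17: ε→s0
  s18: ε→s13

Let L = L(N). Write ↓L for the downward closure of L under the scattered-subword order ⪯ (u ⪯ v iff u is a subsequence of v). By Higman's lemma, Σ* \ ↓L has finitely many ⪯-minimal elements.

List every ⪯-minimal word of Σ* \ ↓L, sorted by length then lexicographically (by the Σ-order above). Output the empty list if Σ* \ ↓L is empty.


|Q|=19, |F|=7, |δ|=63 (10 ε).
min D↑ (7 st, q0=0, F={1}): 0:v→1,9→2,3→1,0→0,j→0 1:v→1,9→1,3→1,0→1,j→1 2:v→1,9→3,3→1,0→2,j→2 3:v→1,9→3,3→1,0→3,j→4 4:v→1,9→4,3→1,0→5,j→4 5:v→1,9→6,3→1,0→5,j→5 6:v→1,9→1,3→1,0→6,j→6.
'v': N↓-sim [11, 1] end={s13} — reject; 1/1 deletions ∈↓L.
'3': |S_i|=[11, 1] end={s13} ∉↓L; 1/1 deletions ∈↓L.
'99j099': N↓-sim [11, 10, 9, 6, 4, 3, 2] end={s13,s18} — reject; 6/6 deletions ∈↓L.
3 obstructions.

min(Σ*\↓L) = [v, 3, 99j099].


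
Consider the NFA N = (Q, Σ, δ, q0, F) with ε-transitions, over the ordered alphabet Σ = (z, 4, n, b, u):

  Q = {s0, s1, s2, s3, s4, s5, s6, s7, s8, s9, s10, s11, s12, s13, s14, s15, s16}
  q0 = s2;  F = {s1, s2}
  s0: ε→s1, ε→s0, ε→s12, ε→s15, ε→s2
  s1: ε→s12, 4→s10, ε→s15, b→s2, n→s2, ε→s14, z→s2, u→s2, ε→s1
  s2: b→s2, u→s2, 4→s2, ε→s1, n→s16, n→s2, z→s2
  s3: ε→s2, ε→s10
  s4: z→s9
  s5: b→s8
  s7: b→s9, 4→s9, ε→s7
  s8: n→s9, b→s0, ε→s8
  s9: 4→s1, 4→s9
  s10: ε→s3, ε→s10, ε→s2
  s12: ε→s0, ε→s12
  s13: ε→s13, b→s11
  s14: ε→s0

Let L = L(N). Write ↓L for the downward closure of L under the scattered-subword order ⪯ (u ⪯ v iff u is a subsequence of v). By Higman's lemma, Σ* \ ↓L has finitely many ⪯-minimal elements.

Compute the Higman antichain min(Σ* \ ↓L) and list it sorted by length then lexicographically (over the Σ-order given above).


|Q|=17, |F|=2, |δ|=41 (21 ε).
min D↑ (1 st, q0=0, F={}): 0:z→0,4→0,n→0,b→0,u→0 (ε-aug+det+¬).
L(D↑) = ∅; no obstructions.

Antichain: [].


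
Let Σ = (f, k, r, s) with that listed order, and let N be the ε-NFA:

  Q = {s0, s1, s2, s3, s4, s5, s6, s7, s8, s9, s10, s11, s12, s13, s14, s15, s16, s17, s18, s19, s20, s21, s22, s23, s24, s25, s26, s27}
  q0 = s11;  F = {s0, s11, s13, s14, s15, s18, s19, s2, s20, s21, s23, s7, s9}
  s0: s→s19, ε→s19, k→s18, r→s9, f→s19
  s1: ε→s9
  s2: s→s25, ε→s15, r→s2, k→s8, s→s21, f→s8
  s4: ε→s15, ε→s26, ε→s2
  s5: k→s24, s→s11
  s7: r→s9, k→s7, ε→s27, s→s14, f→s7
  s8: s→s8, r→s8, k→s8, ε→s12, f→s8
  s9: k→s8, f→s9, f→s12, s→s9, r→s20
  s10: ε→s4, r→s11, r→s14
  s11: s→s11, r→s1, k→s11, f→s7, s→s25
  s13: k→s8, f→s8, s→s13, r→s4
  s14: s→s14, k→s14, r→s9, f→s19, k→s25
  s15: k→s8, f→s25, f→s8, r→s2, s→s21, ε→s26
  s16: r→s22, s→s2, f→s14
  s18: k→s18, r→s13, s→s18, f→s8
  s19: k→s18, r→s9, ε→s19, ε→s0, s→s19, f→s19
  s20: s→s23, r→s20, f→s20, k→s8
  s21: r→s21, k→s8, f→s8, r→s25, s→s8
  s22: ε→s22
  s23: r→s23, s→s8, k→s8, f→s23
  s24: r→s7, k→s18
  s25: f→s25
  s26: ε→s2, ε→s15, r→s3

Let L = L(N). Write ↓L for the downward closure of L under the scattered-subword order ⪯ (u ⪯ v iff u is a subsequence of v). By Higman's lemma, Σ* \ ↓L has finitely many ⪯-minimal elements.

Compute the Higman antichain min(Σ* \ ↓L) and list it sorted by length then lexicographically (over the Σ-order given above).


min(Σ*\↓L) = [rk, rrss, fsfkf].

|Q|=28, |F|=13, |δ|=88 (15 ε).
min D↑ (12 st, q0=0, F={4}): 0:f→1,k→0,r→2,s→0 1:f→1,k→1,r→2,s→3 2:f→2,k→4,r→5,s→2 3:f→6,k→3,r→2,s→3 4:f→4,k→4,r→4,s→4 5:f→5,k→4,r→5,s→7 6:f→6,k→8,r→2,s→6 7:f→7,k→4,r→7,s→4 8:f→4,k→8,r→9,s→8 9:f→4,k→4,r→10,s→9 10:f→4,k→4,r→10,s→11 11:f→4,k→4,r→11,s→4 (ε-aug+det+¬).
'rk': run [21, 14, 2] end={s12,s8} rej; 2/2 single-dels accept.
'rrss': run [21, 14, 11, 5, 2] end={s12,s8} — reject; 4/4 single-dels accept.
'fsfkf': N↓-sim [21, 19, 17, 16, 11, 3] end={s12,s25,s8} rej; 5/5 del acc.
3 minimals (antichain).


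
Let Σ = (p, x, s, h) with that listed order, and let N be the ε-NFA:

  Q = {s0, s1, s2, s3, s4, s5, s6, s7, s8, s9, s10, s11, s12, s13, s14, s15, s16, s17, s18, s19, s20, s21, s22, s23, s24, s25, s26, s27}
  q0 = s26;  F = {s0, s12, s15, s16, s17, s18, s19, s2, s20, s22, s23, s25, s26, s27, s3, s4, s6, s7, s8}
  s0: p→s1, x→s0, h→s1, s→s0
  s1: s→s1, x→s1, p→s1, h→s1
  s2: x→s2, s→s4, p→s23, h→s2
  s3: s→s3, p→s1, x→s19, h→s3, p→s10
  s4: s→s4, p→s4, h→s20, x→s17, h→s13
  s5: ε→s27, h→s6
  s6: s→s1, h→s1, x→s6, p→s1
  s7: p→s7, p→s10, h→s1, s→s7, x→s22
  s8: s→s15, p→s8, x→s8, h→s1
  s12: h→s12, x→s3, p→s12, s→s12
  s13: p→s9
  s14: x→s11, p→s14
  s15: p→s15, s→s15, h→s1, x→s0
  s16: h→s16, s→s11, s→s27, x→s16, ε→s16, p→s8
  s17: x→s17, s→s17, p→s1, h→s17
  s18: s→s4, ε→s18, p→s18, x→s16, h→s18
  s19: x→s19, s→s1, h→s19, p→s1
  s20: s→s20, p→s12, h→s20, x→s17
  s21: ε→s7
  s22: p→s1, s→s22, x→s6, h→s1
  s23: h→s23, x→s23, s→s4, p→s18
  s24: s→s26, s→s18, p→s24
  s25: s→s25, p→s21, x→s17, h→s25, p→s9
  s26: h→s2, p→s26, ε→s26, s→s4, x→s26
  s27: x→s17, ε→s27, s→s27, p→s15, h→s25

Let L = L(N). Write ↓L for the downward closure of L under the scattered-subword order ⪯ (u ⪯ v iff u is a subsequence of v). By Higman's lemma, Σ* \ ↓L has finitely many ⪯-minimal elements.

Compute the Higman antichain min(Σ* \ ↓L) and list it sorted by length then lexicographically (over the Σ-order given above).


min(Σ*\↓L) = [sxp, shpxxs, hppxph].

|Q|=28, |F|=19, |δ|=98 (6 ε).
min D↑ (20 st, q0=0, F={6}): 0:p→0,x→0,s→1,h→2 1:p→1,x→3,s→1,h→4 2:p→5,x→2,s→1,h→2 3:p→6,x→3,s→3,h→3 4:p→7,x→3,s→4,h→4 5:p→8,x→5,s→1,h→5 6:p→6,x→6,s→6,h→6 7:p→7,x→9,s→7,h→7 8:p→8,x→10,s→1,h→8 9:p→6,x→11,s→9,h→9 10:p→12,x→10,s→13,h→10 11:p→6,x→11,s→6,h→11 12:p→12,x→12,s→14,h→6 13:p→14,x→3,s→13,h→15 14:p→14,x→16,s→14,h→6 15:p→17,x→3,s→15,h→15 16:p→6,x→16,s→16,h→6 17:p→17,x→18,s→17,h→6 18:p→6,x→19,s→18,h→6 19:p→6,x→19,s→6,h→6 (ε-aug+det+¬).
'sxp': N↓-sim [25, 19, 8, 2] end={s1,s10} — reject; 3/3 del acc.
'shpxxs': run [25, 19, 14, 10, 6, 3, 1] end={s1} rej; 6/6 del acc.
'hppxph': N↓-sim [25, 24, 23, 22, 17, 10, 1] end={s1} — reject; 6/6 deletions ∈↓L.
3 obstructions.


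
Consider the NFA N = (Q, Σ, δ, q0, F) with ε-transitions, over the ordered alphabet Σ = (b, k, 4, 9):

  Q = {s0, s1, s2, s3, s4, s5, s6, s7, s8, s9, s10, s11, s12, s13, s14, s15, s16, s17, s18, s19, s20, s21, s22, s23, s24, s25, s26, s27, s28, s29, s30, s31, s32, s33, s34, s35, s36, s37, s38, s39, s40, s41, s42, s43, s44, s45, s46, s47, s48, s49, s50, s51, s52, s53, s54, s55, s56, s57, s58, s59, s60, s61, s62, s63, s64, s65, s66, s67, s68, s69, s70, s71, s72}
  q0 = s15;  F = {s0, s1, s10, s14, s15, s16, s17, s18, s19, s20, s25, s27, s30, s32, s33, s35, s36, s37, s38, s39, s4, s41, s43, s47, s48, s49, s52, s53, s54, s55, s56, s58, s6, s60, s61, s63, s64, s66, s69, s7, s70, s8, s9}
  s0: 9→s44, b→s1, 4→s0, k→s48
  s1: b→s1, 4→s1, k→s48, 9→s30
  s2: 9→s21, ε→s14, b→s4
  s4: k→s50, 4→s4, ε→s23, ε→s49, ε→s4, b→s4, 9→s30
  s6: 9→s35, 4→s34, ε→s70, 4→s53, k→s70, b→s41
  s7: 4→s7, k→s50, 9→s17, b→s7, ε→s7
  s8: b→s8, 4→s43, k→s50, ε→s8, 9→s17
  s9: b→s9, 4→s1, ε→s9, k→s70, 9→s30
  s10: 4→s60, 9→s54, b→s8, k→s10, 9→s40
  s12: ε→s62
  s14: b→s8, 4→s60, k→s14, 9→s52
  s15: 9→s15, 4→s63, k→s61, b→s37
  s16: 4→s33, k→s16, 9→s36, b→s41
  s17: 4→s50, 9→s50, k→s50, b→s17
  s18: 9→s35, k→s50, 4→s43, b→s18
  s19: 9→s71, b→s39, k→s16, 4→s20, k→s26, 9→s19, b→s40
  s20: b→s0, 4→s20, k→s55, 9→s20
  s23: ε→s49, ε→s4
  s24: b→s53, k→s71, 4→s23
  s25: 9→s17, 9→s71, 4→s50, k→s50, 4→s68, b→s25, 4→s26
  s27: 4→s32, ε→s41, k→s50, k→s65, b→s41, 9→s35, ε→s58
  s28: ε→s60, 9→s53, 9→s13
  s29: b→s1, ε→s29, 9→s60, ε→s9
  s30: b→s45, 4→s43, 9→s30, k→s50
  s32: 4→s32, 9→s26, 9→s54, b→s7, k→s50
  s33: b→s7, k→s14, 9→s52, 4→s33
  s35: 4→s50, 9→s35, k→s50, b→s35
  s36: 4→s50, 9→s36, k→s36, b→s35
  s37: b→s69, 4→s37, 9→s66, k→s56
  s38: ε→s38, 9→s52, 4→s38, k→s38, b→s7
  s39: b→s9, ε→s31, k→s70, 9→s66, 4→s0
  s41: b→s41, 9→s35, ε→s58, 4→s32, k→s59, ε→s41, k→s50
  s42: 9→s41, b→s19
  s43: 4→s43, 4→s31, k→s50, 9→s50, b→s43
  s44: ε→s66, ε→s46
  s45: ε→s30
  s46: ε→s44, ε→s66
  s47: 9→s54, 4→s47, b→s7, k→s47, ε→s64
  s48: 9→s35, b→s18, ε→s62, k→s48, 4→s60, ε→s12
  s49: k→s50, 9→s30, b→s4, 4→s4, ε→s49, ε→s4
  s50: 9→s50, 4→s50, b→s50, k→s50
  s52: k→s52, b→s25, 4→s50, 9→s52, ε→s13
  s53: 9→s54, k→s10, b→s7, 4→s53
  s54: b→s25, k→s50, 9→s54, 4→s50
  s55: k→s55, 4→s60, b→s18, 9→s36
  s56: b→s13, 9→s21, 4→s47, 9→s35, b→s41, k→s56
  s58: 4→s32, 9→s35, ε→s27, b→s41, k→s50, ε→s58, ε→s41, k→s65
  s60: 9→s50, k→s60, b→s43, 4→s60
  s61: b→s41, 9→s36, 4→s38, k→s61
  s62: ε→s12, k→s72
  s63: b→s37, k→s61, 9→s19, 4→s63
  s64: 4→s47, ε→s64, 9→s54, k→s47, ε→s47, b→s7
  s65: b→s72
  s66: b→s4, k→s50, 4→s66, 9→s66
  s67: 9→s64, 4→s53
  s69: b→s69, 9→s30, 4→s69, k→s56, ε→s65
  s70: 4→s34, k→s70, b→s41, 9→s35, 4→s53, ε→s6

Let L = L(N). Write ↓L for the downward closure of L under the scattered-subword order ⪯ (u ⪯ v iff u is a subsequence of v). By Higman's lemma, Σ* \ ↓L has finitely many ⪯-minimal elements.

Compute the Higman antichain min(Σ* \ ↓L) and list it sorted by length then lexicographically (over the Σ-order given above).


A = [b9k, kbk, k94, bb949, k4b99, 494k49].

|Q|=73, |F|=43, |δ|=246 (39 ε).
min D↑ (39 st, q0=0, F={15}): 0:b→1,k→2,4→3,9→0 1:b→4,k→5,4→1,9→6 2:b→7,k→2,4→8,9→9 3:b→1,k→2,4→3,9→10 4:b→4,k→5,4→4,9→11 5:b→7,k→5,4→12,9→13 6:b→14,k→15,4→6,9→6 7:b→7,k→15,4→16,9→13 8:b→17,k→8,4→8,9→18 9:b→13,k→9,4→15,9→9 10:b→19,k→20,4→21,9→10 11:b→11,k→15,4→22,9→11 12:b→17,k→12,4→12,9→23 13:b→13,k→15,4→15,9→13 14:b→14,k→15,4→14,9→11 15:b→15,k→15,4→15,9→15 16:b→17,k→15,4→16,9→23 17:b→17,k→15,4→17,9→24 18:b→25,k→18,4→15,9→18 19:b→26,k→27,4→28,9→6 20:b→7,k→20,4→29,9→9 21:b→28,k→30,4→21,9→21 22:b→22,k→15,4→22,9→15 23:b→25,k→15,4→15,9→23 24:b→24,k→15,4→15,9→15 25:b→25,k→15,4→15,9→24 26:b→26,k→27,4→31,9→11 27:b→7,k→27,4→32,9→13 28:b→31,k→33,4→28,9→6 29:b→17,k→34,4→29,9→18 30:b→35,k→30,4→36,9→9 31:b→31,k→33,4→31,9→11 32:b→17,k→37,4→32,9→23 33:b→35,k→33,4→36,9→13 34:b→38,k→34,4→36,9→18 35:b→35,k→15,4→22,9→13 36:b→22,k→36,4→36,9→15 37:b→38,k→37,4→36,9→23 38:b→38,k→15,4→22,9→24 (ε-aug+det+¬).
'b9k': N↓-sim [61, 49, 20, 1] end={s50} rej; 3/3 single-dels accept.
'kbk': run [61, 43, 21, 4] end={s50,s59,s65,s72} rej; 3/3 deletions ∈↓L.
'k94': N↓-sim [61, 43, 13, 3] end={s26,s50,s68} — reject; 3/3 del acc.
'bb949': N↓-sim [61, 49, 43, 14, 5, 1] end={s50} — reject; 5/5 del acc.
'k4b99': run [61, 43, 24, 10, 3, 1] end={s50} ∉↓L; 5/5 single-dels accept.
'494k49': |S_i|=[61, 60, 52, 40, 24, 6, 1] end={s50} ∉↓L; 6/6 deletions ∈↓L.
6 obstructions.


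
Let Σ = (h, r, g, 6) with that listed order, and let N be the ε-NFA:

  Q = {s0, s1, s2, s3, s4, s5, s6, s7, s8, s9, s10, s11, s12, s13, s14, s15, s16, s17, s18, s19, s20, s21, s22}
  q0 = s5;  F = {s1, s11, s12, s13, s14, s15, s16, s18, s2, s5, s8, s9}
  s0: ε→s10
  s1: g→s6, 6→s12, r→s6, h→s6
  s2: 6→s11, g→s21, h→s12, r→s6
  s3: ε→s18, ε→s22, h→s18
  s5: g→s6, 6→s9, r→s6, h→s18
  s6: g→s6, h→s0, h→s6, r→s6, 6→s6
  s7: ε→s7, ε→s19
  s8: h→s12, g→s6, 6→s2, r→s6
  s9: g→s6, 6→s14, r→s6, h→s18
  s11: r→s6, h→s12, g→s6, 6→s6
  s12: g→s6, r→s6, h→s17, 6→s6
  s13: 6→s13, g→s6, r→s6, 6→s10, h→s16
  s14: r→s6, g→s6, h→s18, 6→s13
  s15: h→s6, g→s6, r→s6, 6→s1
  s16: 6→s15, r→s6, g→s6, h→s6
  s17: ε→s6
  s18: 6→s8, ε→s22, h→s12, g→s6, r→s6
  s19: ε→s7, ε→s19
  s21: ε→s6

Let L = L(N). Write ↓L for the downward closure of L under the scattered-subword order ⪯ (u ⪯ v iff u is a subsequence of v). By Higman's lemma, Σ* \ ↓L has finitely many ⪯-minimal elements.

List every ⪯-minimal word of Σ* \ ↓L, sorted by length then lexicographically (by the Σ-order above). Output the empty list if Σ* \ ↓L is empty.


min(Σ*\↓L) = [r, g, hhh, hh6, h6666, 666hh].

|Q|=23, |F|=12, |δ|=65 (10 ε).
min D↑ (13 st, q0=0, F={2}): 0:h→1,r→2,g→2,6→3 1:h→4,r→2,g→2,6→5 2:h→2,r→2,g→2,6→2 3:h→1,r→2,g→2,6→6 4:h→2,r→2,g→2,6→2 5:h→4,r→2,g→2,6→7 6:h→1,r→2,g→2,6→8 7:h→4,r→2,g→2,6→9 8:h→10,r→2,g→2,6→8 9:h→4,r→2,g→2,6→2 10:h→2,r→2,g→2,6→11 11:h→2,r→2,g→2,6→12 12:h→2,r→2,g→2,6→4 (ε-aug+det+¬).
'r': N↓-sim [18, 3] end={s0,s10,s6} rej; 1/1 deletions ∈↓L.
'g': N↓-sim [18, 4] end={s0,s10,s21,s6} ∉↓L; 1/1 single-dels accept.
'hhh': run [18, 14, 5, 4] end={s0,s10,s17,s6} ∉↓L; 3/3 single-dels accept.
'hh6': run [18, 14, 5, 3] end={s0,s10,s6} rej; 3/3 del acc.
'h6666': N↓-sim [18, 14, 11, 9, 6, 3] end={s0,s10,s6} rej; 5/5 single-dels accept.
'666hh': N↓-sim [18, 17, 16, 13, 8, 4] end={s0,s10,s17,s6} rej; 5/5 del acc.
6 words, ⪯-incomp.


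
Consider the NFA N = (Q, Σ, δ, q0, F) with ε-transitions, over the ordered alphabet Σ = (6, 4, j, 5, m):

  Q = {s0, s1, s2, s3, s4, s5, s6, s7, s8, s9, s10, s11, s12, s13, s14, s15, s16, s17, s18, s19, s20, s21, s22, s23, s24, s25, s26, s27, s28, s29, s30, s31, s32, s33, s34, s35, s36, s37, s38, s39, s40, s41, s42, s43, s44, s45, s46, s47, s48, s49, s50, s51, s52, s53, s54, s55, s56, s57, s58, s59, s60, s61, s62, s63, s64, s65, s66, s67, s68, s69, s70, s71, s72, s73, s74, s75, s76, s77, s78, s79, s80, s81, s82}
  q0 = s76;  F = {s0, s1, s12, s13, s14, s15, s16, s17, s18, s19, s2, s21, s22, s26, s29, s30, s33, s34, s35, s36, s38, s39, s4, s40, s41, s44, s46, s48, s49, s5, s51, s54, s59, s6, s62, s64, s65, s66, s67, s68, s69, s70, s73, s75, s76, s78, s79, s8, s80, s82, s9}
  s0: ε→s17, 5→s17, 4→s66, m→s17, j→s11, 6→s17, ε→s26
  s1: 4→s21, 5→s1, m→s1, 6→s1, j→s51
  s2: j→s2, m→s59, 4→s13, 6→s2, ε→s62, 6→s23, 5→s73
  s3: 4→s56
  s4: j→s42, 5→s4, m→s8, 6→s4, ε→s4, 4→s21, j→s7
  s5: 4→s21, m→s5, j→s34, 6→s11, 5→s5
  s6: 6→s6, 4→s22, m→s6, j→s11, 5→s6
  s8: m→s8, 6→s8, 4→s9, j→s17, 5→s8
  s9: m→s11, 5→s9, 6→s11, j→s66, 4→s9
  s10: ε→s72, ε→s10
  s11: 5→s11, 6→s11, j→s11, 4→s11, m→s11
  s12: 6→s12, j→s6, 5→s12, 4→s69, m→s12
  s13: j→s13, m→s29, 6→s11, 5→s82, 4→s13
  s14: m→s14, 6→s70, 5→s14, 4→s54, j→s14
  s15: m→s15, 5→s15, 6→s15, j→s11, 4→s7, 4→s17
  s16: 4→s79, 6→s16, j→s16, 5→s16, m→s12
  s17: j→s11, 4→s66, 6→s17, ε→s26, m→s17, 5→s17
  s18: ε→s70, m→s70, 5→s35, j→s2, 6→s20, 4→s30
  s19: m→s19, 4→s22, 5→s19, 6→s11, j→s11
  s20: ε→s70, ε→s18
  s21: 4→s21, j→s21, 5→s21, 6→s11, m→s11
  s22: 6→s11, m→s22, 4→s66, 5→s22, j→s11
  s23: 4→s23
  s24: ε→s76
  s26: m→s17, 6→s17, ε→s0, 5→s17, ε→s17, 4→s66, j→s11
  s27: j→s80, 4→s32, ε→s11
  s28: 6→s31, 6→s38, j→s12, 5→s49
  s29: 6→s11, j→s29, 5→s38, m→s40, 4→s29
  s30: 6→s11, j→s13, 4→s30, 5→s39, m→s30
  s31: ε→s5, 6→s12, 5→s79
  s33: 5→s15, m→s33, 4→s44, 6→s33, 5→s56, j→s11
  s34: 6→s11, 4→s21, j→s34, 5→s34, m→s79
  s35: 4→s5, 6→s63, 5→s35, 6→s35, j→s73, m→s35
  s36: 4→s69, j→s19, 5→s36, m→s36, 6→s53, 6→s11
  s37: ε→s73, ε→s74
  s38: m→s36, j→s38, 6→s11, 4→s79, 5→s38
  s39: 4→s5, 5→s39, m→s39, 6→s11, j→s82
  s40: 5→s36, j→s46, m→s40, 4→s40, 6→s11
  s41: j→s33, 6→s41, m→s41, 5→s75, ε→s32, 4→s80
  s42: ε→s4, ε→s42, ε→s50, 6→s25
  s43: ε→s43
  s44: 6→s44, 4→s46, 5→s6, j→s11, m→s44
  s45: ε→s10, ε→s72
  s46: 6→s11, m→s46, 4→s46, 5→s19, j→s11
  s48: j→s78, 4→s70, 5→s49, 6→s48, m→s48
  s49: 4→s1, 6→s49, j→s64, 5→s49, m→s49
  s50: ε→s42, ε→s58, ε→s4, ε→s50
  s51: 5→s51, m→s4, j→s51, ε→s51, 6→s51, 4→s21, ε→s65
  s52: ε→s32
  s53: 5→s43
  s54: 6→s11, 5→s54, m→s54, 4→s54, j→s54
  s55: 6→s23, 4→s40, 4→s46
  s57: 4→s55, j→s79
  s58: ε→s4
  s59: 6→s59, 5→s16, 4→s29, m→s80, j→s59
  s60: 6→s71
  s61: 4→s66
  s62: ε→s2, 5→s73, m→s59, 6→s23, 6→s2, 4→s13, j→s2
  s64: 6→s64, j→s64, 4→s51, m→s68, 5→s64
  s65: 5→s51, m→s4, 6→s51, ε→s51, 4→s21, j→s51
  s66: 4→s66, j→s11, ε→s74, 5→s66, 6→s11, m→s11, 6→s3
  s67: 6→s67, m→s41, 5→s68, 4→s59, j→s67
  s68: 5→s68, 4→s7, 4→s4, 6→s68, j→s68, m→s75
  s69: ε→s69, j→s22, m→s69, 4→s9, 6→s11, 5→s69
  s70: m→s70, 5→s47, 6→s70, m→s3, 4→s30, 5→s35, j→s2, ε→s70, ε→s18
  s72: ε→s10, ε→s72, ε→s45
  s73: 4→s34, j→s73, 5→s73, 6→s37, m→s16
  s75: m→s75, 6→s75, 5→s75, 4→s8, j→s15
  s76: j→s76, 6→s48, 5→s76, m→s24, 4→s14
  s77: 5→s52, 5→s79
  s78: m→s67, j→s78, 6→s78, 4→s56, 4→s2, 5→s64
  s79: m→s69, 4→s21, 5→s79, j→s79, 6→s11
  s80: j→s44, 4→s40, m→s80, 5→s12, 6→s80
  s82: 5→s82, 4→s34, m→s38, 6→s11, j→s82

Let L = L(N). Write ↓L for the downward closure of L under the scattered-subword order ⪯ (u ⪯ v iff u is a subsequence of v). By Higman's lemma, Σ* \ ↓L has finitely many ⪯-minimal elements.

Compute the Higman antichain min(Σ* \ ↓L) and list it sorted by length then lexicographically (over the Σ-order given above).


|Q|=83, |F|=51, |δ|=334 (41 ε).
min D↑ (47 st, q0=0, F={13}): 0:6→1,4→2,j→0,5→0,m→0 1:6→1,4→3,j→4,5→5,m→1 2:6→3,4→6,j→2,5→2,m→2 3:6→3,4→7,j→8,5→9,m→3 4:6→4,4→8,j→4,5→10,m→11 5:6→5,4→12,j→10,5→5,m→5 6:6→13,4→6,j→6,5→6,m→6 7:6→13,4→7,j→14,5→15,m→7 8:6→8,4→14,j→8,5→16,m→17 9:6→9,4→18,j→16,5→9,m→9 10:6→10,4→19,j→10,5→10,m→20 11:6→11,4→17,j→11,5→20,m→21 12:6→12,4→22,j→19,5→12,m→12 13:6→13,4→13,j→13,5→13,m→13 14:6→13,4→14,j→14,5→23,m→24 15:6→13,4→18,j→23,5→15,m→15 16:6→16,4→25,j→16,5→16,m→26 17:6→17,4→24,j→17,5→26,m→27 18:6→13,4→22,j→25,5→18,m→18 19:6→19,4→22,j→19,5→19,m→28 20:6→20,4→28,j→20,5→20,m→29 21:6→21,4→27,j→30,5→29,m→21 22:6→13,4→22,j→22,5→22,m→13 23:6→13,4→25,j→23,5→23,m→31 24:6→13,4→24,j→24,5→31,m→32 25:6→13,4→22,j→25,5→25,m→33 26:6→26,4→33,j→26,5→26,m→34 27:6→27,4→32,j→35,5→34,m→27 28:6→28,4→22,j→28,5→28,m→36 29:6→29,4→36,j→37,5→29,m→29 30:6→30,4→35,j→13,5→37,m→30 31:6→13,4→33,j→31,5→31,m→38 32:6→13,4→32,j→39,5→38,m→32 33:6→13,4→22,j→33,5→33,m→40 34:6→34,4→40,j→41,5→34,m→34 35:6→35,4→39,j→13,5→41,m→35 36:6→36,4→42,j→43,5→36,m→36 37:6→37,4→43,j→13,5→37,m→37 38:6→13,4→40,j→44,5→38,m→38 39:6→13,4→39,j→13,5→44,m→39 40:6→13,4→42,j→45,5→40,m→40 41:6→41,4→45,j→13,5→41,m→41 42:6→13,4→42,j→46,5→42,m→13 43:6→43,4→46,j→13,5→43,m→43 44:6→13,4→45,j→13,5→44,m→44 45:6→13,4→46,j→13,5→45,m→45 46:6→13,4→46,j→13,5→46,m→13 [Hopcroft].
'446': run [69, 56, 26, 5] end={s11,s3,s43,s53,s56} rej; 3/3 single-dels accept.
'6544m': run [69, 65, 45, 25, 7, 1] end={s11} ∉↓L; 5/5 single-dels accept.
'6jmmjj': |S_i|=[69, 65, 53, 41, 28, 16, 1] end={s11} ∉↓L; 6/6 deletions ∈↓L.
3 obstructions.

Antichain: [446, 6544m, 6jmmjj].


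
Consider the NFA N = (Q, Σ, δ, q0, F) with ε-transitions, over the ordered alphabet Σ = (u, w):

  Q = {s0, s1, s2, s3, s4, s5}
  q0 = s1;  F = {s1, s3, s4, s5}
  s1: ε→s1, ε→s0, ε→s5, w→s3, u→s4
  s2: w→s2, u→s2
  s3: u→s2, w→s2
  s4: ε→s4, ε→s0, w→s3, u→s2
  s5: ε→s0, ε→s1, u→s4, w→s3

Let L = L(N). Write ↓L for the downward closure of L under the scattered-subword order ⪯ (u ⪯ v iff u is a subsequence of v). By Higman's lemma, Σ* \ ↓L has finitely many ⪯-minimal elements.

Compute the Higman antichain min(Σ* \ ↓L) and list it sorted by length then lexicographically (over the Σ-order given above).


Antichain: [uu, wu, ww].

|Q|=6, |F|=4, |δ|=17 (7 ε).
min D↑ (4 st, q0=0, F={3}): 0:u→1,w→2 1:u→3,w→2 2:u→3,w→3 3:u→3,w→3 [Hopcroft].
'uu': run [6, 4, 1] end={s2} — reject; 2/2 del acc.
'wu': run [6, 2, 1] end={s2} — reject; 2/2 del acc.
'ww': run [6, 2, 1] end={s2} — reject; 2/2 deletions ∈↓L.
3 words, ⪯-incomp.


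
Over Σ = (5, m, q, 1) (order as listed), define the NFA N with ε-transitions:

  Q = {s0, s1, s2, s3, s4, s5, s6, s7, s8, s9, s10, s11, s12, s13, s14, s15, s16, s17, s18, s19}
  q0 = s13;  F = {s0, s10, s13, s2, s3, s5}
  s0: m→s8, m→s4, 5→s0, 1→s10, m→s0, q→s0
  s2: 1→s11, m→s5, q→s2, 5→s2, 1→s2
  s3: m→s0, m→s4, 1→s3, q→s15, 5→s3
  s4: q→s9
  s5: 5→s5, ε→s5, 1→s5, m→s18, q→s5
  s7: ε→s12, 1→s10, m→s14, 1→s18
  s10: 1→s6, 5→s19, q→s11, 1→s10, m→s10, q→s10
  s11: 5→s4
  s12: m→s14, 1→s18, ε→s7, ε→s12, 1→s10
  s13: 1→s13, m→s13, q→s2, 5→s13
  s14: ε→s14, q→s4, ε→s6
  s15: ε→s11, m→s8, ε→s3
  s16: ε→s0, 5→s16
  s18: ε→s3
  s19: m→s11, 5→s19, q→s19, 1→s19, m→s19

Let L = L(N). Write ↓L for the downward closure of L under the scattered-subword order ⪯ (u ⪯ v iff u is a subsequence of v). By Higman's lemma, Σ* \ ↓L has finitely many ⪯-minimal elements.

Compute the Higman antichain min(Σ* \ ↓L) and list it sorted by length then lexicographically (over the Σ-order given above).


Antichain: [qmmm15].

|Q|=20, |F|=6, |δ|=56 (10 ε).
min D↑ (7 st, q0=0, F={6}): 0:5→0,m→0,q→1,1→0 1:5→1,m→2,q→1,1→1 2:5→2,m→3,q→2,1→2 3:5→3,m→4,q→3,1→3 4:5→4,m→4,q→4,1→5 5:5→6,m→5,q→5,1→5 6:5→6,m→6,q→6,1→6 [Hopcroft].
'qmmm15': |S_i|=[14, 13, 12, 11, 8, 6, 4] end={s11,s19,s4,s9} ∉↓L; 6/6 deletions ∈↓L.
1 obstructions.


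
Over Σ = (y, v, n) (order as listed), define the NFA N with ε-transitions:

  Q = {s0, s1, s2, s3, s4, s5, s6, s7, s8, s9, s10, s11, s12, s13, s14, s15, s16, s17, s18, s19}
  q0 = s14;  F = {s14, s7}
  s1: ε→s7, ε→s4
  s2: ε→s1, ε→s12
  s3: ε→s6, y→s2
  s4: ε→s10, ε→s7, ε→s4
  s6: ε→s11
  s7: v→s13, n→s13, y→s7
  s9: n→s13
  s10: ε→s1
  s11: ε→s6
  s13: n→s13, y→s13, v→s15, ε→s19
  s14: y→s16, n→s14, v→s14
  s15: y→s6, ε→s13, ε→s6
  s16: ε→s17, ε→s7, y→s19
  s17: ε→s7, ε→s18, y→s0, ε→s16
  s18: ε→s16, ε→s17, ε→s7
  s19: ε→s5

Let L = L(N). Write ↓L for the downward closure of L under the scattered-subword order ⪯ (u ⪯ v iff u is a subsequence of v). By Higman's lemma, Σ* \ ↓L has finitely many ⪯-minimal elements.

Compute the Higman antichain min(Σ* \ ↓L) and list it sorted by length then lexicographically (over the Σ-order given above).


|Q|=20, |F|=2, |δ|=37 (23 ε).
min D↑ (3 st, q0=0, F={2}): 0:y→1,v→0,n→0 1:y→1,v→2,n→2 2:y→2,v→2,n→2.
'yv': run [12, 11, 6] end={s11,s13,s15,s19,s5,s6} — reject; 2/2 del acc.
'yn': |S_i|=[12, 11, 6] end={s11,s13,s15,s19,s5,s6} — reject; 2/2 single-dels accept.
2 obstructions.

A = [yv, yn].


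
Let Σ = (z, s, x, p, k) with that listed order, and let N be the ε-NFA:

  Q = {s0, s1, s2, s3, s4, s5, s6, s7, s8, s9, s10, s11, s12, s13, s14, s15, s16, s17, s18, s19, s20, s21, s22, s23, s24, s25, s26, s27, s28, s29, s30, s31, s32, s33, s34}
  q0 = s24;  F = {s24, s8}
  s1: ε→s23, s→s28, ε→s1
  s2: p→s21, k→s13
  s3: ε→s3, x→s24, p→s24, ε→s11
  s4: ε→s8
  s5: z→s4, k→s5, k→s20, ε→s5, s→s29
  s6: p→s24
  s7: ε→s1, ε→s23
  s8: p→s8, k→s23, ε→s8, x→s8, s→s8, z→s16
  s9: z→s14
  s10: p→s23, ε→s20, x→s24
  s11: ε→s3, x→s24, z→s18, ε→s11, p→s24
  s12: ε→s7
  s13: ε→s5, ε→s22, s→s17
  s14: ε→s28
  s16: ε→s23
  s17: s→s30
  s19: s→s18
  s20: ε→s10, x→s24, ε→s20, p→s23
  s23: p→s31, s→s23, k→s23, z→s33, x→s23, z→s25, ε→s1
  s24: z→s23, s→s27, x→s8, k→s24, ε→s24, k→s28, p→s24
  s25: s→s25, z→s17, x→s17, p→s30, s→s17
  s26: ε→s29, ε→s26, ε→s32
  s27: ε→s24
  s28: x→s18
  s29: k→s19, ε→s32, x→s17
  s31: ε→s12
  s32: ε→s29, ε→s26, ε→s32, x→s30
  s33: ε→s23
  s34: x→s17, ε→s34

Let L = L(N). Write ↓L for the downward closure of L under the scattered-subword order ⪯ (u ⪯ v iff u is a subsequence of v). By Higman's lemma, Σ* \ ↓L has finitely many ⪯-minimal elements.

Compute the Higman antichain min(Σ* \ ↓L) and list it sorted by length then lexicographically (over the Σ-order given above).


min(Σ*\↓L) = [z, xk].

|Q|=35, |F|=2, |δ|=80 (32 ε).
min D↑ (3 st, q0=0, F={1}): 0:z→1,s→0,x→2,p→0,k→0 1:z→1,s→1,x→1,p→1,k→1 2:z→1,s→2,x→2,p→2,k→1.
'z': N↓-sim [15, 12] end={s1,s12,s16,s17,s18,s23,s25,s28,s30,s31,s33,s7} ∉↓L; 1/1 single-dels accept.
'xk': |S_i|=[15, 13, 11] end={s1,s12,s17,s18,s23,s25,s28,s30,s31,s33,s7} rej; 2/2 del acc.
2 obstructions.


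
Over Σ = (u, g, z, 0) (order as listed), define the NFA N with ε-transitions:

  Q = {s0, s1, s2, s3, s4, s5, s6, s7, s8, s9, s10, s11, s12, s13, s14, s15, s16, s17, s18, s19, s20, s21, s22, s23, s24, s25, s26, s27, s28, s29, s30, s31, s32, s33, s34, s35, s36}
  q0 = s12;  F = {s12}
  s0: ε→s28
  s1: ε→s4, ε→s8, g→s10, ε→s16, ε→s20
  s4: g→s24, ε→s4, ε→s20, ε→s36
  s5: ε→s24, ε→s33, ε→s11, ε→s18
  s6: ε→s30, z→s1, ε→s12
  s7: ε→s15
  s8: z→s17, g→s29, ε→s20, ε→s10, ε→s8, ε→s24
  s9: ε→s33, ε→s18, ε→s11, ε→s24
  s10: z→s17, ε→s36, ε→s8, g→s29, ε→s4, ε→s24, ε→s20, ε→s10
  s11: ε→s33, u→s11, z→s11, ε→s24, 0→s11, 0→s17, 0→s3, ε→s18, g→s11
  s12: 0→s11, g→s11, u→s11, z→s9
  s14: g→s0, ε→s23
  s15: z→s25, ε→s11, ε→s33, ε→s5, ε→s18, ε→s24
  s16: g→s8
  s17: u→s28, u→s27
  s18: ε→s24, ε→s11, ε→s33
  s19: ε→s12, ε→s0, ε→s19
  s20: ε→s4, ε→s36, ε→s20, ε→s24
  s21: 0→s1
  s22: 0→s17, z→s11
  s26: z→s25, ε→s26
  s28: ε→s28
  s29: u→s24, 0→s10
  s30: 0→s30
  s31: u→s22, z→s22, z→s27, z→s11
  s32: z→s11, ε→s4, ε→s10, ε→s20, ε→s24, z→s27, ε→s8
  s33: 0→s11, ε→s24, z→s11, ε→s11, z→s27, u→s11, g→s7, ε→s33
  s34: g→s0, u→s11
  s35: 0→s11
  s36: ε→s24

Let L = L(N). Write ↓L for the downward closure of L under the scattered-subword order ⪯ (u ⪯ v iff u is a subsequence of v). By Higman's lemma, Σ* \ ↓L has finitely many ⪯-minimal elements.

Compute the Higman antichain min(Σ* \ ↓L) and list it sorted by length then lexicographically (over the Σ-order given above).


|Q|=37, |F|=1, |δ|=102 (59 ε).
min D↑ (2 st, q0=0, F={1}): 0:u→1,g→1,z→1,0→1 1:u→1,g→1,z→1,0→1 (ε-aug+det+¬).
'u': |S_i|=[14, 12] end={s11,s15,s17,s18,s24,s25,s27,s28,s3,s33,s5,s7} — reject; 1/1 del acc.
'g': run [14, 12] end={s11,s15,s17,s18,s24,s25,s27,s28,s3,s33,s5,s7} — reject; 1/1 single-dels accept.
'z': N↓-sim [14, 13] end={s11,s15,s17,s18,s24,s25,s27,s28,s3,s33,s5,s7,…} rej; 1/1 deletions ∈↓L.
'0': |S_i|=[14, 12] end={s11,s15,s17,s18,s24,s25,s27,s28,s3,s33,s5,s7} — reject; 1/1 del acc.
4 minimals (antichain).

A = [u, g, z, 0].


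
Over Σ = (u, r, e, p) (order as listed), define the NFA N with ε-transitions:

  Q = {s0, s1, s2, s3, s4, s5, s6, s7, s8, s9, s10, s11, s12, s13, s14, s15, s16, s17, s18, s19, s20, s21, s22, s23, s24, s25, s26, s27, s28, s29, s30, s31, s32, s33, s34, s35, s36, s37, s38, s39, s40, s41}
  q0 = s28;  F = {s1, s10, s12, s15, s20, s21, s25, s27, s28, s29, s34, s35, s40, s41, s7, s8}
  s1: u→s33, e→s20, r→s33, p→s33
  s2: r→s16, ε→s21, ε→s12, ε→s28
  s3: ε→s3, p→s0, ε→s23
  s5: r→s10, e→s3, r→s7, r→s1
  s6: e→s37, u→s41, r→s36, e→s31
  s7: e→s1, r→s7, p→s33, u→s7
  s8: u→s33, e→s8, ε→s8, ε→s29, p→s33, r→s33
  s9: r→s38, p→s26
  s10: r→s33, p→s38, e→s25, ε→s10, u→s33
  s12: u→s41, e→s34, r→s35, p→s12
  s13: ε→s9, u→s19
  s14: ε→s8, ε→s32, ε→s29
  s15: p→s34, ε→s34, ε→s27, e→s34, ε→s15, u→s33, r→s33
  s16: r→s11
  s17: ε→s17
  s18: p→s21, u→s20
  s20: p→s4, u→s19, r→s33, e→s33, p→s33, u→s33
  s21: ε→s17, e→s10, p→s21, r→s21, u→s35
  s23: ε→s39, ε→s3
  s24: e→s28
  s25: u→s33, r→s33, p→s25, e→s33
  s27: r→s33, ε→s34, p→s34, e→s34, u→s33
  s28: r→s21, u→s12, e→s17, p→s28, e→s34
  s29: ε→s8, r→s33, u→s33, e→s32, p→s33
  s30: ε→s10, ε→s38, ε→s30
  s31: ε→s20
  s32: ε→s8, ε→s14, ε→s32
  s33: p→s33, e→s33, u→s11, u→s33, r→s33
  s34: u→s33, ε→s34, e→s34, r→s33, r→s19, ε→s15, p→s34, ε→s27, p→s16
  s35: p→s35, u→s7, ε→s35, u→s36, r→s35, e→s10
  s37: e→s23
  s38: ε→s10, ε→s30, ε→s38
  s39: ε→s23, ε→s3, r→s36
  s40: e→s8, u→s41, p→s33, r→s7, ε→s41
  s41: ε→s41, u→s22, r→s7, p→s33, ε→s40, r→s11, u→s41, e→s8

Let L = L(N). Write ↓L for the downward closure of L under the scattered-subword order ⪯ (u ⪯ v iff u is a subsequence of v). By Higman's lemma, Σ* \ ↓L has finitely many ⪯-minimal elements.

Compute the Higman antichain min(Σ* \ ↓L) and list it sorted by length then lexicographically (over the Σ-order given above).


Antichain: [eu, er, uup, reee].

|Q|=42, |F|=16, |δ|=136 (40 ε).
min D↑ (13 st, q0=0, F={7}): 0:u→1,r→2,e→3,p→0 1:u→4,r→5,e→3,p→1 2:u→5,r→2,e→6,p→2 3:u→7,r→7,e→3,p→3 4:u→4,r→8,e→9,p→7 5:u→8,r→5,e→6,p→5 6:u→7,r→7,e→10,p→6 7:u→7,r→7,e→7,p→7 8:u→8,r→8,e→11,p→7 9:u→7,r→7,e→9,p→7 10:u→7,r→7,e→7,p→10 11:u→7,r→7,e→12,p→7 12:u→7,r→7,e→7,p→7 (ε-aug+det+¬).
'eu': N↓-sim [28, 19, 3] end={s11,s19,s33} rej; 2/2 deletions ∈↓L.
'er': N↓-sim [28, 19, 3] end={s11,s19,s33} ∉↓L; 2/2 single-dels accept.
'uup': N↓-sim [28, 25, 15, 3] end={s11,s33,s4} ∉↓L; 3/3 deletions ∈↓L.
'reee': |S_i|=[28, 15, 10, 6, 2] end={s11,s33} rej; 4/4 single-dels accept.
4 words, ⪯-incomp.
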